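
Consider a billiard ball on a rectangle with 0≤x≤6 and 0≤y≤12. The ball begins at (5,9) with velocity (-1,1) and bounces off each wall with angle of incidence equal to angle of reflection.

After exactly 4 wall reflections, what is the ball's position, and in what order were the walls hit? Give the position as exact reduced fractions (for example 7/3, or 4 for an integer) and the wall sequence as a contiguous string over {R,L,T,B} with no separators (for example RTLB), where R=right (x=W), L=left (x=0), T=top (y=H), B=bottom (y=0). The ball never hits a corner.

1. t=3 → T at (2,12); v=(-1,-1)
2. t=2 → L at (0,10); v=(1,-1)
3. t=6 → R at (6,4); v=(-1,-1)
4. t=4 → B at (2,0); v=(-1,1)

Final position: (2,0)
Wall sequence: TLRB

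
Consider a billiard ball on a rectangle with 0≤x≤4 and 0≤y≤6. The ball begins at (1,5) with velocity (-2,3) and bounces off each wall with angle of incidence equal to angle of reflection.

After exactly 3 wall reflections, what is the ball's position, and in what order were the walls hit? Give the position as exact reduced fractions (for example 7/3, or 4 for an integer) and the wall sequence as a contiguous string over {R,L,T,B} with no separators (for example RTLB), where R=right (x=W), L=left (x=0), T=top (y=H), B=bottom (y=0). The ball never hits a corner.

Final position: (11/3,0)
Wall sequence: TLB

1. t=1/3 → T at (1/3,6); v=(-2,-3)
2. t=1/6 → L at (0,11/2); v=(2,-3)
3. t=11/6 → B at (11/3,0); v=(2,3)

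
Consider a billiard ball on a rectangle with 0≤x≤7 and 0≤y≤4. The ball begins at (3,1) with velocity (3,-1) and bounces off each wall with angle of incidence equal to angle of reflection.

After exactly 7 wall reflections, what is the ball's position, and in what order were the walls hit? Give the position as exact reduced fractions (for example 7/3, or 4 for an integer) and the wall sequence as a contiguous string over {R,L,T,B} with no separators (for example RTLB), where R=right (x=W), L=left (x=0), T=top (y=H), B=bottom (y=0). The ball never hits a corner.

1. t=1 → B at (6,0); v=(3,1)
2. t=1/3 → R at (7,1/3); v=(-3,1)
3. t=7/3 → L at (0,8/3); v=(3,1)
4. t=4/3 → T at (4,4); v=(3,-1)
5. t=1 → R at (7,3); v=(-3,-1)
6. t=7/3 → L at (0,2/3); v=(3,-1)
7. t=2/3 → B at (2,0); v=(3,1)

Final position: (2,0)
Wall sequence: BRLTRLB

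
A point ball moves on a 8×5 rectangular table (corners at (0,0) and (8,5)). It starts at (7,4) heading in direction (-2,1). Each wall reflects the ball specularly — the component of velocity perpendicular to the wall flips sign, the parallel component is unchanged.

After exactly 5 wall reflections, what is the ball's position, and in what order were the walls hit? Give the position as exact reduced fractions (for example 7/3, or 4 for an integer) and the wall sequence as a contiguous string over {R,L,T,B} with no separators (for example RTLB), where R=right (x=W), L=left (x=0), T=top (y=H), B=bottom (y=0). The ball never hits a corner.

1. t=1 → T at (5,5); v=(-2,-1)
2. t=5/2 → L at (0,5/2); v=(2,-1)
3. t=5/2 → B at (5,0); v=(2,1)
4. t=3/2 → R at (8,3/2); v=(-2,1)
5. t=7/2 → T at (1,5); v=(-2,-1)

Final position: (1,5)
Wall sequence: TLBRT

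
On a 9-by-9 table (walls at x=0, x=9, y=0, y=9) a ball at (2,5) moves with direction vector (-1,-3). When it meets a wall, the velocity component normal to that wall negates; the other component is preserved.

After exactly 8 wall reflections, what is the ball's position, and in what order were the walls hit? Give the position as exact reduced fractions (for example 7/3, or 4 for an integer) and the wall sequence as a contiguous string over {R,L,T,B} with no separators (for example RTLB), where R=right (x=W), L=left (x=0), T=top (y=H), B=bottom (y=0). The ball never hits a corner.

1. t=5/3 → B at (1/3,0); v=(-1,3)
2. t=1/3 → L at (0,1); v=(1,3)
3. t=8/3 → T at (8/3,9); v=(1,-3)
4. t=3 → B at (17/3,0); v=(1,3)
5. t=3 → T at (26/3,9); v=(1,-3)
6. t=1/3 → R at (9,8); v=(-1,-3)
7. t=8/3 → B at (19/3,0); v=(-1,3)
8. t=3 → T at (10/3,9); v=(-1,-3)

Final position: (10/3,9)
Wall sequence: BLTBTRBT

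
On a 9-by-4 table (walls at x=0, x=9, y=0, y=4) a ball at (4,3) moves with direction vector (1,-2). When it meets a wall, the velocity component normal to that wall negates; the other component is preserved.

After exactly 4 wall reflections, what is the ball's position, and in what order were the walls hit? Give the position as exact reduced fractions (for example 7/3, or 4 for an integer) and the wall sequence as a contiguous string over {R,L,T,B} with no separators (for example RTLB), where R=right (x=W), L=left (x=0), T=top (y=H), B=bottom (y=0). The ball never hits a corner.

1. t=3/2 → B at (11/2,0); v=(1,2)
2. t=2 → T at (15/2,4); v=(1,-2)
3. t=3/2 → R at (9,1); v=(-1,-2)
4. t=1/2 → B at (17/2,0); v=(-1,2)

Final position: (17/2,0)
Wall sequence: BTRB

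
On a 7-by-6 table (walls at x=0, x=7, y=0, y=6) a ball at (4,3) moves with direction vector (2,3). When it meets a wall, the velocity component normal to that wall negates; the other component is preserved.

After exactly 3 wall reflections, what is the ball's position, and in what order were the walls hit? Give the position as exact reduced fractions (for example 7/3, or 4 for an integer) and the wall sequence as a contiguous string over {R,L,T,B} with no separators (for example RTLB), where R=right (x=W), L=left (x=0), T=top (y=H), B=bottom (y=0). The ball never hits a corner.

1. t=1 → T at (6,6); v=(2,-3)
2. t=1/2 → R at (7,9/2); v=(-2,-3)
3. t=3/2 → B at (4,0); v=(-2,3)

Final position: (4,0)
Wall sequence: TRB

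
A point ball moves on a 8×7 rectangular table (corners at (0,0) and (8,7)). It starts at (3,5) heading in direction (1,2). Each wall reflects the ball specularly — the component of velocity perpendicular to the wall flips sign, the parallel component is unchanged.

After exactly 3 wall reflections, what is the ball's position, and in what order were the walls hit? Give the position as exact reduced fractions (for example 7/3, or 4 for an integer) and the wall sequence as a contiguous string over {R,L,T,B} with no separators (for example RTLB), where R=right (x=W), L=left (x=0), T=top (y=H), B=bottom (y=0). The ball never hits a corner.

Final position: (8,1)
Wall sequence: TBR

1. t=1 → T at (4,7); v=(1,-2)
2. t=7/2 → B at (15/2,0); v=(1,2)
3. t=1/2 → R at (8,1); v=(-1,2)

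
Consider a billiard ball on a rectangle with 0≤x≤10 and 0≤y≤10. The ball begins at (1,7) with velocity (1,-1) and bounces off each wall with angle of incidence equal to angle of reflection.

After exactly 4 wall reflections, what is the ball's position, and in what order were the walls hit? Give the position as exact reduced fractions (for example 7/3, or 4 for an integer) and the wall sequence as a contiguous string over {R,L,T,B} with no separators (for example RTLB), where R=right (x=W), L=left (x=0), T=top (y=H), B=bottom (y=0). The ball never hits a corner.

Final position: (0,8)
Wall sequence: BRTL

1. t=7 → B at (8,0); v=(1,1)
2. t=2 → R at (10,2); v=(-1,1)
3. t=8 → T at (2,10); v=(-1,-1)
4. t=2 → L at (0,8); v=(1,-1)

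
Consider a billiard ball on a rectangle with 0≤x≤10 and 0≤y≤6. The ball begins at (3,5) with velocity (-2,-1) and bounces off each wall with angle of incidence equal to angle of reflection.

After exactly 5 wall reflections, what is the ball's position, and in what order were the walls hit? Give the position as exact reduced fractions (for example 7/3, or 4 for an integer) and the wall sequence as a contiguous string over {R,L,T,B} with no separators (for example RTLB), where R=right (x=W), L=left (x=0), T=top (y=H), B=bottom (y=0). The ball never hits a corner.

1. t=3/2 → L at (0,7/2); v=(2,-1)
2. t=7/2 → B at (7,0); v=(2,1)
3. t=3/2 → R at (10,3/2); v=(-2,1)
4. t=9/2 → T at (1,6); v=(-2,-1)
5. t=1/2 → L at (0,11/2); v=(2,-1)

Final position: (0,11/2)
Wall sequence: LBRTL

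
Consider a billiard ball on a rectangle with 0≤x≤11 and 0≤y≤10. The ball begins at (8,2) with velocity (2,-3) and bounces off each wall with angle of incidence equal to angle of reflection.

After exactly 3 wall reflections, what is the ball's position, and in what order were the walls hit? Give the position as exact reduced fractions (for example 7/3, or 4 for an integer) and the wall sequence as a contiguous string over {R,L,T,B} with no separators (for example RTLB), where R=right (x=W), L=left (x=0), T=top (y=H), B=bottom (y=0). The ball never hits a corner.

1. t=2/3 → B at (28/3,0); v=(2,3)
2. t=5/6 → R at (11,5/2); v=(-2,3)
3. t=5/2 → T at (6,10); v=(-2,-3)

Final position: (6,10)
Wall sequence: BRT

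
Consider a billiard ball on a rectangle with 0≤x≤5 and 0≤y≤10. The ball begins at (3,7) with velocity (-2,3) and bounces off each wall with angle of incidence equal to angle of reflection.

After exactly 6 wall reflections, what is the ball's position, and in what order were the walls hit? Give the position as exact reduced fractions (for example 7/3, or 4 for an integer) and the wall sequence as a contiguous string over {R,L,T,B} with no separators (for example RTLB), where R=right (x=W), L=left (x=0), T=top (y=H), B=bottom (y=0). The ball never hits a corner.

1. t=1 → T at (1,10); v=(-2,-3)
2. t=1/2 → L at (0,17/2); v=(2,-3)
3. t=5/2 → R at (5,1); v=(-2,-3)
4. t=1/3 → B at (13/3,0); v=(-2,3)
5. t=13/6 → L at (0,13/2); v=(2,3)
6. t=7/6 → T at (7/3,10); v=(2,-3)

Final position: (7/3,10)
Wall sequence: TLRBLT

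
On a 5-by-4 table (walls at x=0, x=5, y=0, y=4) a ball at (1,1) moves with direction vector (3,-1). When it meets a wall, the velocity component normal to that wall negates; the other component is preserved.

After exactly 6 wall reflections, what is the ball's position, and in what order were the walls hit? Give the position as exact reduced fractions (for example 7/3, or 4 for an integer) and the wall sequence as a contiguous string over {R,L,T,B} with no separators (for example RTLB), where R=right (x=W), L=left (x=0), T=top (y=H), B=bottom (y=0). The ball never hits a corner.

1. t=1 → B at (4,0); v=(3,1)
2. t=1/3 → R at (5,1/3); v=(-3,1)
3. t=5/3 → L at (0,2); v=(3,1)
4. t=5/3 → R at (5,11/3); v=(-3,1)
5. t=1/3 → T at (4,4); v=(-3,-1)
6. t=4/3 → L at (0,8/3); v=(3,-1)

Final position: (0,8/3)
Wall sequence: BRLRTL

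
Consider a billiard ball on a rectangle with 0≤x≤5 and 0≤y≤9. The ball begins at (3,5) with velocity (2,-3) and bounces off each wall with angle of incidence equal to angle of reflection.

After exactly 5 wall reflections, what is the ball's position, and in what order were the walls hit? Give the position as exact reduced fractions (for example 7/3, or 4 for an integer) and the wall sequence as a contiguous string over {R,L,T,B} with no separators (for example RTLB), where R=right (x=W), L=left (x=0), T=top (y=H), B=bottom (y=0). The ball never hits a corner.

1. t=1 → R at (5,2); v=(-2,-3)
2. t=2/3 → B at (11/3,0); v=(-2,3)
3. t=11/6 → L at (0,11/2); v=(2,3)
4. t=7/6 → T at (7/3,9); v=(2,-3)
5. t=4/3 → R at (5,5); v=(-2,-3)

Final position: (5,5)
Wall sequence: RBLTR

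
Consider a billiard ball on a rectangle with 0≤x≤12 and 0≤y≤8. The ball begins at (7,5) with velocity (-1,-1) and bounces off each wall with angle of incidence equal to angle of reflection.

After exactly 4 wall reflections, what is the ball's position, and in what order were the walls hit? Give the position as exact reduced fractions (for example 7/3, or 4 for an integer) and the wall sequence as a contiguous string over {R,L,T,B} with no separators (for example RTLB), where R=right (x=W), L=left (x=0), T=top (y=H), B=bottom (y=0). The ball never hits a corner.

Final position: (12,2)
Wall sequence: BLTR

1. t=5 → B at (2,0); v=(-1,1)
2. t=2 → L at (0,2); v=(1,1)
3. t=6 → T at (6,8); v=(1,-1)
4. t=6 → R at (12,2); v=(-1,-1)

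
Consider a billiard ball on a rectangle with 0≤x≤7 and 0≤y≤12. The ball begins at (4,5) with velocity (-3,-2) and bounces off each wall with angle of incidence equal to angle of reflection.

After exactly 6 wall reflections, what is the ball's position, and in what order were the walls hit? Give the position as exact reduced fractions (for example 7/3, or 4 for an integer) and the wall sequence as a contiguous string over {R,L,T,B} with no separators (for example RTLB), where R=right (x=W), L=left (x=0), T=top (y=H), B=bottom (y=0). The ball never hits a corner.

Final position: (13/2,12)
Wall sequence: LBRLRT

1. t=4/3 → L at (0,7/3); v=(3,-2)
2. t=7/6 → B at (7/2,0); v=(3,2)
3. t=7/6 → R at (7,7/3); v=(-3,2)
4. t=7/3 → L at (0,7); v=(3,2)
5. t=7/3 → R at (7,35/3); v=(-3,2)
6. t=1/6 → T at (13/2,12); v=(-3,-2)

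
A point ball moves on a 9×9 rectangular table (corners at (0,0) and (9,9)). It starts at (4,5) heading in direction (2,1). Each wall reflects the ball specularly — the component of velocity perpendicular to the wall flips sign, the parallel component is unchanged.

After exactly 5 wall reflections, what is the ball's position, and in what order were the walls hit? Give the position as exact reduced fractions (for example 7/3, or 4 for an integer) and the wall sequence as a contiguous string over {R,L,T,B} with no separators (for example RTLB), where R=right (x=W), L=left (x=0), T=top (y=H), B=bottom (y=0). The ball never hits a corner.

1. t=5/2 → R at (9,15/2); v=(-2,1)
2. t=3/2 → T at (6,9); v=(-2,-1)
3. t=3 → L at (0,6); v=(2,-1)
4. t=9/2 → R at (9,3/2); v=(-2,-1)
5. t=3/2 → B at (6,0); v=(-2,1)

Final position: (6,0)
Wall sequence: RTLRB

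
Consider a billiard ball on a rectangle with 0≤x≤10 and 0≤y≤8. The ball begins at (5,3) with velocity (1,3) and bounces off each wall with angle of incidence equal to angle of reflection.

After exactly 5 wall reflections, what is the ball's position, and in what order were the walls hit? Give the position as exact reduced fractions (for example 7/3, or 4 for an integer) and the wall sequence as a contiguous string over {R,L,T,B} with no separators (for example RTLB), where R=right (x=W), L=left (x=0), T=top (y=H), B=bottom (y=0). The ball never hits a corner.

Final position: (16/3,0)
Wall sequence: TBRTB

1. t=5/3 → T at (20/3,8); v=(1,-3)
2. t=8/3 → B at (28/3,0); v=(1,3)
3. t=2/3 → R at (10,2); v=(-1,3)
4. t=2 → T at (8,8); v=(-1,-3)
5. t=8/3 → B at (16/3,0); v=(-1,3)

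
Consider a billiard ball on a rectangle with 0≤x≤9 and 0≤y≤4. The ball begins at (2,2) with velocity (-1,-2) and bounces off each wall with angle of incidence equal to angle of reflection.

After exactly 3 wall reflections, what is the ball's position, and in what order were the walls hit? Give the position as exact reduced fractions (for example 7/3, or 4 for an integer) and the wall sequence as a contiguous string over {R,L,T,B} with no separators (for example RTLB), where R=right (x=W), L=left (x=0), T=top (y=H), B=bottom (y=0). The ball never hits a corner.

1. t=1 → B at (1,0); v=(-1,2)
2. t=1 → L at (0,2); v=(1,2)
3. t=1 → T at (1,4); v=(1,-2)

Final position: (1,4)
Wall sequence: BLT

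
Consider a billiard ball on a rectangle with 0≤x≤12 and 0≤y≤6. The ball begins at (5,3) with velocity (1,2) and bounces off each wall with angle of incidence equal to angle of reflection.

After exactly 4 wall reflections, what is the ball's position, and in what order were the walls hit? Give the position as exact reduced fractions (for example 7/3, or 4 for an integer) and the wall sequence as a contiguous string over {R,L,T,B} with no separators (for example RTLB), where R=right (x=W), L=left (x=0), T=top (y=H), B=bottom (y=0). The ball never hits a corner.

1. t=3/2 → T at (13/2,6); v=(1,-2)
2. t=3 → B at (19/2,0); v=(1,2)
3. t=5/2 → R at (12,5); v=(-1,2)
4. t=1/2 → T at (23/2,6); v=(-1,-2)

Final position: (23/2,6)
Wall sequence: TBRT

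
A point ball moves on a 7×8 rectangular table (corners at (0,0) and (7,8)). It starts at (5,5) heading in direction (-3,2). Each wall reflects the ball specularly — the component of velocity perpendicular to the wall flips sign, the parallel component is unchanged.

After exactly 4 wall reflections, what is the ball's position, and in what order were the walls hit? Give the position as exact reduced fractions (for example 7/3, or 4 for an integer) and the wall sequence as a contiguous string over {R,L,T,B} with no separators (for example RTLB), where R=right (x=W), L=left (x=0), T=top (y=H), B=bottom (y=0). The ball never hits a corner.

Final position: (5/2,0)
Wall sequence: TLRB

1. t=3/2 → T at (1/2,8); v=(-3,-2)
2. t=1/6 → L at (0,23/3); v=(3,-2)
3. t=7/3 → R at (7,3); v=(-3,-2)
4. t=3/2 → B at (5/2,0); v=(-3,2)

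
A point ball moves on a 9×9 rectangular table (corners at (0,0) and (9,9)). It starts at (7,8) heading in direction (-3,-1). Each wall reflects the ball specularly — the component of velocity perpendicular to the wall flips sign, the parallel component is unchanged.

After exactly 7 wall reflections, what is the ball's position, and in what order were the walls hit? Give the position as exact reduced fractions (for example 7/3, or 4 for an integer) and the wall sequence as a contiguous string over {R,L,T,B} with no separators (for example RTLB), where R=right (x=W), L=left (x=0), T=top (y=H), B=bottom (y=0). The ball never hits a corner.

Final position: (8,9)
Wall sequence: LRBLRLT

1. t=7/3 → L at (0,17/3); v=(3,-1)
2. t=3 → R at (9,8/3); v=(-3,-1)
3. t=8/3 → B at (1,0); v=(-3,1)
4. t=1/3 → L at (0,1/3); v=(3,1)
5. t=3 → R at (9,10/3); v=(-3,1)
6. t=3 → L at (0,19/3); v=(3,1)
7. t=8/3 → T at (8,9); v=(3,-1)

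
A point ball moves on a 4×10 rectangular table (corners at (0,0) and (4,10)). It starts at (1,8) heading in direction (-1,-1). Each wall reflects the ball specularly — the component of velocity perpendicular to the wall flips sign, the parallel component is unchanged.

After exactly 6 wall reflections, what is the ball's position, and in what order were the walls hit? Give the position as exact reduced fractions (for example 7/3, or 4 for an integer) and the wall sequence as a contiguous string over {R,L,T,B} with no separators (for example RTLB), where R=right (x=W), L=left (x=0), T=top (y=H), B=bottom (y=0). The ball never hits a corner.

1. t=1 → L at (0,7); v=(1,-1)
2. t=4 → R at (4,3); v=(-1,-1)
3. t=3 → B at (1,0); v=(-1,1)
4. t=1 → L at (0,1); v=(1,1)
5. t=4 → R at (4,5); v=(-1,1)
6. t=4 → L at (0,9); v=(1,1)

Final position: (0,9)
Wall sequence: LRBLRL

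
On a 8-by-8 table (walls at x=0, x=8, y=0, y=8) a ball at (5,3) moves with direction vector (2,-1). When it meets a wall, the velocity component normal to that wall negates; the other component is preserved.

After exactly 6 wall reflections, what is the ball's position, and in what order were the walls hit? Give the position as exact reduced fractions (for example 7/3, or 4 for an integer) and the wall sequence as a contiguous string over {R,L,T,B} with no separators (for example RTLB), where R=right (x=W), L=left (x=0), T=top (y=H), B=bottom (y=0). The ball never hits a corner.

Final position: (0,11/2)
Wall sequence: RBLRTL

1. t=3/2 → R at (8,3/2); v=(-2,-1)
2. t=3/2 → B at (5,0); v=(-2,1)
3. t=5/2 → L at (0,5/2); v=(2,1)
4. t=4 → R at (8,13/2); v=(-2,1)
5. t=3/2 → T at (5,8); v=(-2,-1)
6. t=5/2 → L at (0,11/2); v=(2,-1)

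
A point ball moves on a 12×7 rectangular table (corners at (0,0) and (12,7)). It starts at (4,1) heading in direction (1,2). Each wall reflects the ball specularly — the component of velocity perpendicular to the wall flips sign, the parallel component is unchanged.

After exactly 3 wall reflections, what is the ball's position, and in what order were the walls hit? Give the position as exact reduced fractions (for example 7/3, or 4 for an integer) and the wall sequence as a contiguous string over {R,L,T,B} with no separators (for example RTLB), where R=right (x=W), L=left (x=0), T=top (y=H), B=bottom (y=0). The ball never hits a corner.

1. t=3 → T at (7,7); v=(1,-2)
2. t=7/2 → B at (21/2,0); v=(1,2)
3. t=3/2 → R at (12,3); v=(-1,2)

Final position: (12,3)
Wall sequence: TBR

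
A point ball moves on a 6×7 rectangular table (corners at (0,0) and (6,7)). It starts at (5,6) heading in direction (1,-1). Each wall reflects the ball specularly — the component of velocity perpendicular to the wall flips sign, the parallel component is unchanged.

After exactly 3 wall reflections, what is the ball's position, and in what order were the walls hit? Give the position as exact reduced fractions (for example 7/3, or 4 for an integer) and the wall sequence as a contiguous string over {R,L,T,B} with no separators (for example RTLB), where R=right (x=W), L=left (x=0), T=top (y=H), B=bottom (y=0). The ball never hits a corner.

1. t=1 → R at (6,5); v=(-1,-1)
2. t=5 → B at (1,0); v=(-1,1)
3. t=1 → L at (0,1); v=(1,1)

Final position: (0,1)
Wall sequence: RBL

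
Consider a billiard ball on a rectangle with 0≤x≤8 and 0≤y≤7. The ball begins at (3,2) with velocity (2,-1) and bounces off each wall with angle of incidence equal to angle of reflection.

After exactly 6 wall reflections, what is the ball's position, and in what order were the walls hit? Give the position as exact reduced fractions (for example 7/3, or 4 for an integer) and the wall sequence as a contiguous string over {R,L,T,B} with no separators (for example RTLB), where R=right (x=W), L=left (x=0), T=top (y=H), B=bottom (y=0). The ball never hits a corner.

1. t=2 → B at (7,0); v=(2,1)
2. t=1/2 → R at (8,1/2); v=(-2,1)
3. t=4 → L at (0,9/2); v=(2,1)
4. t=5/2 → T at (5,7); v=(2,-1)
5. t=3/2 → R at (8,11/2); v=(-2,-1)
6. t=4 → L at (0,3/2); v=(2,-1)

Final position: (0,3/2)
Wall sequence: BRLTRL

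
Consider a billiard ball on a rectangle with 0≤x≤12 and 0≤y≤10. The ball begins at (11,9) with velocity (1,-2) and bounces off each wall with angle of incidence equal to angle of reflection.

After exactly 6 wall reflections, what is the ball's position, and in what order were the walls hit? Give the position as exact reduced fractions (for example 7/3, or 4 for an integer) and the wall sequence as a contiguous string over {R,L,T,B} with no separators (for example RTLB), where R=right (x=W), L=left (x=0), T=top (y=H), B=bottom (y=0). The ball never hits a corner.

1. t=1 → R at (12,7); v=(-1,-2)
2. t=7/2 → B at (17/2,0); v=(-1,2)
3. t=5 → T at (7/2,10); v=(-1,-2)
4. t=7/2 → L at (0,3); v=(1,-2)
5. t=3/2 → B at (3/2,0); v=(1,2)
6. t=5 → T at (13/2,10); v=(1,-2)

Final position: (13/2,10)
Wall sequence: RBTLBT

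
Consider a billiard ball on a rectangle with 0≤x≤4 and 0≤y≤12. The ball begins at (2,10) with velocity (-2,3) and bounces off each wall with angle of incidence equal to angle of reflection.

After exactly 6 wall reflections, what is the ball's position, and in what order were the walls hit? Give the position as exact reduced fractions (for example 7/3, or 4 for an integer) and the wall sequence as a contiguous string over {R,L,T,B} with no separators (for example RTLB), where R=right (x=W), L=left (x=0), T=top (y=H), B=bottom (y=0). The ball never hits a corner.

1. t=2/3 → T at (2/3,12); v=(-2,-3)
2. t=1/3 → L at (0,11); v=(2,-3)
3. t=2 → R at (4,5); v=(-2,-3)
4. t=5/3 → B at (2/3,0); v=(-2,3)
5. t=1/3 → L at (0,1); v=(2,3)
6. t=2 → R at (4,7); v=(-2,3)

Final position: (4,7)
Wall sequence: TLRBLR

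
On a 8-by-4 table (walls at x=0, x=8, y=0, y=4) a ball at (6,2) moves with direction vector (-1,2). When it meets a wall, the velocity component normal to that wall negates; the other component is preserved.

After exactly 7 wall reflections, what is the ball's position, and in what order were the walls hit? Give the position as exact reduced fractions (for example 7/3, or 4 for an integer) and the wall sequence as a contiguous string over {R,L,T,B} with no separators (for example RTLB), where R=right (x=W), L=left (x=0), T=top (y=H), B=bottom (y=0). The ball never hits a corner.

Final position: (5,0)
Wall sequence: TBTLBTB

1. t=1 → T at (5,4); v=(-1,-2)
2. t=2 → B at (3,0); v=(-1,2)
3. t=2 → T at (1,4); v=(-1,-2)
4. t=1 → L at (0,2); v=(1,-2)
5. t=1 → B at (1,0); v=(1,2)
6. t=2 → T at (3,4); v=(1,-2)
7. t=2 → B at (5,0); v=(1,2)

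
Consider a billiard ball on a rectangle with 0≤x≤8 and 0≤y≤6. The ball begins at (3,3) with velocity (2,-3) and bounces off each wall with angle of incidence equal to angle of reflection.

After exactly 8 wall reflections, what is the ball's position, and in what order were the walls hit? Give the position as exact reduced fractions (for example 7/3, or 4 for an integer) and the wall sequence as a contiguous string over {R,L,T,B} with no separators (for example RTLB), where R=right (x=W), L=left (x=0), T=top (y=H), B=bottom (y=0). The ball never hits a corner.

1. t=1 → B at (5,0); v=(2,3)
2. t=3/2 → R at (8,9/2); v=(-2,3)
3. t=1/2 → T at (7,6); v=(-2,-3)
4. t=2 → B at (3,0); v=(-2,3)
5. t=3/2 → L at (0,9/2); v=(2,3)
6. t=1/2 → T at (1,6); v=(2,-3)
7. t=2 → B at (5,0); v=(2,3)
8. t=3/2 → R at (8,9/2); v=(-2,3)

Final position: (8,9/2)
Wall sequence: BRTBLTBR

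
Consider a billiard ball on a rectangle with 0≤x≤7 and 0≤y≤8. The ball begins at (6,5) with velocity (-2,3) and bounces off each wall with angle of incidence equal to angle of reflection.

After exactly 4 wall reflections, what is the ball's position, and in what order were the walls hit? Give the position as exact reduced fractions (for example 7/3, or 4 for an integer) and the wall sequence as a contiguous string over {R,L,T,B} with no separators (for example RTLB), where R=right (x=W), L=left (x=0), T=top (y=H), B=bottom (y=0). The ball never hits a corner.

Final position: (20/3,8)
Wall sequence: TLBT

1. t=1 → T at (4,8); v=(-2,-3)
2. t=2 → L at (0,2); v=(2,-3)
3. t=2/3 → B at (4/3,0); v=(2,3)
4. t=8/3 → T at (20/3,8); v=(2,-3)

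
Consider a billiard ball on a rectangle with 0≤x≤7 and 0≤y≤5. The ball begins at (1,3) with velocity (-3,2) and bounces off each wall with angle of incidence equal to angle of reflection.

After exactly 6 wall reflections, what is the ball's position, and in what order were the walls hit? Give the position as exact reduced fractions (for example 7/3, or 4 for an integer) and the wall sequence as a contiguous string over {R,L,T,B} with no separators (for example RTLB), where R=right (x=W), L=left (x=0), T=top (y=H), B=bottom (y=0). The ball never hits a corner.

1. t=1/3 → L at (0,11/3); v=(3,2)
2. t=2/3 → T at (2,5); v=(3,-2)
3. t=5/3 → R at (7,5/3); v=(-3,-2)
4. t=5/6 → B at (9/2,0); v=(-3,2)
5. t=3/2 → L at (0,3); v=(3,2)
6. t=1 → T at (3,5); v=(3,-2)

Final position: (3,5)
Wall sequence: LTRBLT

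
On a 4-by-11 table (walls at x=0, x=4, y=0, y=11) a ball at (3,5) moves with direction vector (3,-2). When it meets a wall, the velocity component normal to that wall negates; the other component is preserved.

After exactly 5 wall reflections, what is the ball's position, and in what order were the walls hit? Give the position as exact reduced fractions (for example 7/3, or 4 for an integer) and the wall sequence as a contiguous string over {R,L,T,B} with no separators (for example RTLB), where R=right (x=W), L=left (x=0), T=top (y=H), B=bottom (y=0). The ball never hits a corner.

1. t=1/3 → R at (4,13/3); v=(-3,-2)
2. t=4/3 → L at (0,5/3); v=(3,-2)
3. t=5/6 → B at (5/2,0); v=(3,2)
4. t=1/2 → R at (4,1); v=(-3,2)
5. t=4/3 → L at (0,11/3); v=(3,2)

Final position: (0,11/3)
Wall sequence: RLBRL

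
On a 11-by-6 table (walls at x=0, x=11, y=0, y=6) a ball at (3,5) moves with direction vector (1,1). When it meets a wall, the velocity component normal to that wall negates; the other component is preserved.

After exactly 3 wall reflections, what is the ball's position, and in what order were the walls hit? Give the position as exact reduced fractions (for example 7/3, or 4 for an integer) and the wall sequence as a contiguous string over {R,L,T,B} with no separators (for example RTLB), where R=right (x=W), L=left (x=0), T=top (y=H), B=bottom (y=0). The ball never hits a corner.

Final position: (11,1)
Wall sequence: TBR

1. t=1 → T at (4,6); v=(1,-1)
2. t=6 → B at (10,0); v=(1,1)
3. t=1 → R at (11,1); v=(-1,1)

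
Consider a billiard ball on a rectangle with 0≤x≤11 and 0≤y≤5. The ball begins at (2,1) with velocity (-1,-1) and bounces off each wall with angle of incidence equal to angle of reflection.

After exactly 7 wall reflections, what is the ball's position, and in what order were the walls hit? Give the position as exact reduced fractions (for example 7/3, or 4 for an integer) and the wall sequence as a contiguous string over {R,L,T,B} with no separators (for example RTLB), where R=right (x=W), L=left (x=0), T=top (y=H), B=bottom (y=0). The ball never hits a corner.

1. t=1 → B at (1,0); v=(-1,1)
2. t=1 → L at (0,1); v=(1,1)
3. t=4 → T at (4,5); v=(1,-1)
4. t=5 → B at (9,0); v=(1,1)
5. t=2 → R at (11,2); v=(-1,1)
6. t=3 → T at (8,5); v=(-1,-1)
7. t=5 → B at (3,0); v=(-1,1)

Final position: (3,0)
Wall sequence: BLTBRTB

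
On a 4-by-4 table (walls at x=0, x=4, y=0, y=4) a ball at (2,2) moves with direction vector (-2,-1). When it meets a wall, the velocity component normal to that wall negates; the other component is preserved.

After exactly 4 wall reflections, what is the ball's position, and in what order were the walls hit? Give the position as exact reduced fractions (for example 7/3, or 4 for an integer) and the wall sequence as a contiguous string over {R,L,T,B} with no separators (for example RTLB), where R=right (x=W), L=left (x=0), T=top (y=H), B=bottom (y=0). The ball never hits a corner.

Final position: (0,3)
Wall sequence: LBRL

1. t=1 → L at (0,1); v=(2,-1)
2. t=1 → B at (2,0); v=(2,1)
3. t=1 → R at (4,1); v=(-2,1)
4. t=2 → L at (0,3); v=(2,1)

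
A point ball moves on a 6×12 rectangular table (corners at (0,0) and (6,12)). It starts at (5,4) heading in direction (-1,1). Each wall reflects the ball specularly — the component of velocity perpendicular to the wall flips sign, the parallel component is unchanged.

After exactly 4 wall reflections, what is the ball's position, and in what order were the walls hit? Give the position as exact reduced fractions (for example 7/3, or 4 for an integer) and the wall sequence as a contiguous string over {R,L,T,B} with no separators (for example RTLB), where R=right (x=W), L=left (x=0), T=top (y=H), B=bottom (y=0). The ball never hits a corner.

Final position: (0,3)
Wall sequence: LTRL

1. t=5 → L at (0,9); v=(1,1)
2. t=3 → T at (3,12); v=(1,-1)
3. t=3 → R at (6,9); v=(-1,-1)
4. t=6 → L at (0,3); v=(1,-1)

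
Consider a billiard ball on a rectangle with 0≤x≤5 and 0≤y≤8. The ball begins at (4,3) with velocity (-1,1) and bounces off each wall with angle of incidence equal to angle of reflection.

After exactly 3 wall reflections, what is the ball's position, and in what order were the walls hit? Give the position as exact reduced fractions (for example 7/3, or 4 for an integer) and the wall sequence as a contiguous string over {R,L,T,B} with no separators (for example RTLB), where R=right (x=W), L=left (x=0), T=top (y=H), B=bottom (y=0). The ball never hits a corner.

Final position: (5,4)
Wall sequence: LTR

1. t=4 → L at (0,7); v=(1,1)
2. t=1 → T at (1,8); v=(1,-1)
3. t=4 → R at (5,4); v=(-1,-1)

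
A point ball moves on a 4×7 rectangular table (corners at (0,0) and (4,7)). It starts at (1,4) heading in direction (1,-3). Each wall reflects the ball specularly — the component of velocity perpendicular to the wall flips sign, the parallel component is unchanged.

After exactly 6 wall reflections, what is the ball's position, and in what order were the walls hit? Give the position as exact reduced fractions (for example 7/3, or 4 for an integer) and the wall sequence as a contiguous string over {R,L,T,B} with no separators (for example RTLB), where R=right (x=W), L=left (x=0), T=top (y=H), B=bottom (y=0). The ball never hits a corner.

1. t=4/3 → B at (7/3,0); v=(1,3)
2. t=5/3 → R at (4,5); v=(-1,3)
3. t=2/3 → T at (10/3,7); v=(-1,-3)
4. t=7/3 → B at (1,0); v=(-1,3)
5. t=1 → L at (0,3); v=(1,3)
6. t=4/3 → T at (4/3,7); v=(1,-3)

Final position: (4/3,7)
Wall sequence: BRTBLT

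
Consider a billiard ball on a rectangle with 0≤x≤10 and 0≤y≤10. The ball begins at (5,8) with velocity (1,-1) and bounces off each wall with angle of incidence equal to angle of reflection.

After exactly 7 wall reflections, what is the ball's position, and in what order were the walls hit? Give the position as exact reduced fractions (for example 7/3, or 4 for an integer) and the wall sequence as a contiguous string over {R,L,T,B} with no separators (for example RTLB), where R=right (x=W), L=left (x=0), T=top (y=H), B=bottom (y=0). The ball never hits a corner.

Final position: (0,7)
Wall sequence: RBLTRBL

1. t=5 → R at (10,3); v=(-1,-1)
2. t=3 → B at (7,0); v=(-1,1)
3. t=7 → L at (0,7); v=(1,1)
4. t=3 → T at (3,10); v=(1,-1)
5. t=7 → R at (10,3); v=(-1,-1)
6. t=3 → B at (7,0); v=(-1,1)
7. t=7 → L at (0,7); v=(1,1)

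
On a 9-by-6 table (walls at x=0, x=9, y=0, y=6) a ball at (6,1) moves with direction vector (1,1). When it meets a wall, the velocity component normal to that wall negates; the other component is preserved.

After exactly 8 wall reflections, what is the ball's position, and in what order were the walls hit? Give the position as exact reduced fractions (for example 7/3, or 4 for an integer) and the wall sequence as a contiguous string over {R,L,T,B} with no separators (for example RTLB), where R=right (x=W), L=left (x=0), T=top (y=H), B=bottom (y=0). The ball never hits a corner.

Final position: (1,6)
Wall sequence: RTBLTRBT

1. t=3 → R at (9,4); v=(-1,1)
2. t=2 → T at (7,6); v=(-1,-1)
3. t=6 → B at (1,0); v=(-1,1)
4. t=1 → L at (0,1); v=(1,1)
5. t=5 → T at (5,6); v=(1,-1)
6. t=4 → R at (9,2); v=(-1,-1)
7. t=2 → B at (7,0); v=(-1,1)
8. t=6 → T at (1,6); v=(-1,-1)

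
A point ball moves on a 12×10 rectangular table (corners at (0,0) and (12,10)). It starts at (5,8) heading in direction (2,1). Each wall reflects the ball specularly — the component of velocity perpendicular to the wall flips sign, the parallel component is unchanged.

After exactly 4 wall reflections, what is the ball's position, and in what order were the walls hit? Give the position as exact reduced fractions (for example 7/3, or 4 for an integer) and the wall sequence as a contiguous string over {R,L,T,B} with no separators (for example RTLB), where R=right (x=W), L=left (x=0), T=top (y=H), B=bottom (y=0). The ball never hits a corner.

1. t=2 → T at (9,10); v=(2,-1)
2. t=3/2 → R at (12,17/2); v=(-2,-1)
3. t=6 → L at (0,5/2); v=(2,-1)
4. t=5/2 → B at (5,0); v=(2,1)

Final position: (5,0)
Wall sequence: TRLB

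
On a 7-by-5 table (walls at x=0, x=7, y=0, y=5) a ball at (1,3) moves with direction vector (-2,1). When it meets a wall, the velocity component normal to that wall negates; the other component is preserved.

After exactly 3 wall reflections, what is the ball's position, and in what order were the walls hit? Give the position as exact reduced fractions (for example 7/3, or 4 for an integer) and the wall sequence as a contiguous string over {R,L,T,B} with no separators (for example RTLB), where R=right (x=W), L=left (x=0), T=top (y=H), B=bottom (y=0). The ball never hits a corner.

1. t=1/2 → L at (0,7/2); v=(2,1)
2. t=3/2 → T at (3,5); v=(2,-1)
3. t=2 → R at (7,3); v=(-2,-1)

Final position: (7,3)
Wall sequence: LTR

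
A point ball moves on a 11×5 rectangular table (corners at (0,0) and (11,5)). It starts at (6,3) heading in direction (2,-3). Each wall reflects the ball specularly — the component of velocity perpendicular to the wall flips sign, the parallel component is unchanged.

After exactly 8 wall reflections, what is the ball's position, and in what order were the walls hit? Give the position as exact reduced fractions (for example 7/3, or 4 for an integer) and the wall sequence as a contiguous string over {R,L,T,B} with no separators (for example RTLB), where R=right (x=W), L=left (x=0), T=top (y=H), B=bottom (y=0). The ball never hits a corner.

Final position: (8/3,5)
Wall sequence: BRTBTBLT

1. t=1 → B at (8,0); v=(2,3)
2. t=3/2 → R at (11,9/2); v=(-2,3)
3. t=1/6 → T at (32/3,5); v=(-2,-3)
4. t=5/3 → B at (22/3,0); v=(-2,3)
5. t=5/3 → T at (4,5); v=(-2,-3)
6. t=5/3 → B at (2/3,0); v=(-2,3)
7. t=1/3 → L at (0,1); v=(2,3)
8. t=4/3 → T at (8/3,5); v=(2,-3)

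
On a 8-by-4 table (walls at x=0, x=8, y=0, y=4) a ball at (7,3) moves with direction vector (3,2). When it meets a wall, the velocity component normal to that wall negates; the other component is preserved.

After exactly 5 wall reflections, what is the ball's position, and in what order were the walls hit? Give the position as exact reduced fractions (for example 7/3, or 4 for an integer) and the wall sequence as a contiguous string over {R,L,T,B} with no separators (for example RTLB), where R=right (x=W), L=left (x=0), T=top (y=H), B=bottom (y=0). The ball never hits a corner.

Final position: (9/2,4)
Wall sequence: RTBLT

1. t=1/3 → R at (8,11/3); v=(-3,2)
2. t=1/6 → T at (15/2,4); v=(-3,-2)
3. t=2 → B at (3/2,0); v=(-3,2)
4. t=1/2 → L at (0,1); v=(3,2)
5. t=3/2 → T at (9/2,4); v=(3,-2)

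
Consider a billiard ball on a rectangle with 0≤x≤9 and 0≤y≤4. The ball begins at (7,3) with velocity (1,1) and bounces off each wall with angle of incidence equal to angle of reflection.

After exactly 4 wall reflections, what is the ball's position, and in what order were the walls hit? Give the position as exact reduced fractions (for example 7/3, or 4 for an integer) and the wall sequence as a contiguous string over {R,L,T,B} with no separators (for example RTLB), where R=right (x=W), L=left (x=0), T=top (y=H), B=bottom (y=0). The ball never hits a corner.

Final position: (2,4)
Wall sequence: TRBT

1. t=1 → T at (8,4); v=(1,-1)
2. t=1 → R at (9,3); v=(-1,-1)
3. t=3 → B at (6,0); v=(-1,1)
4. t=4 → T at (2,4); v=(-1,-1)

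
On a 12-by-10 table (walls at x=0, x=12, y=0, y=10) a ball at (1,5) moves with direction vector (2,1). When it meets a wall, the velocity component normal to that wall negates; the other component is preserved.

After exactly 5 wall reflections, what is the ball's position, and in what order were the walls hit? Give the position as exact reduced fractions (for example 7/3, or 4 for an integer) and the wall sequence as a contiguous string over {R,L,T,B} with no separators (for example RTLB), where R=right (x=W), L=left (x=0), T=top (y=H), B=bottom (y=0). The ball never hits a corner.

Final position: (12,5/2)
Wall sequence: TRLBR

1. t=5 → T at (11,10); v=(2,-1)
2. t=1/2 → R at (12,19/2); v=(-2,-1)
3. t=6 → L at (0,7/2); v=(2,-1)
4. t=7/2 → B at (7,0); v=(2,1)
5. t=5/2 → R at (12,5/2); v=(-2,1)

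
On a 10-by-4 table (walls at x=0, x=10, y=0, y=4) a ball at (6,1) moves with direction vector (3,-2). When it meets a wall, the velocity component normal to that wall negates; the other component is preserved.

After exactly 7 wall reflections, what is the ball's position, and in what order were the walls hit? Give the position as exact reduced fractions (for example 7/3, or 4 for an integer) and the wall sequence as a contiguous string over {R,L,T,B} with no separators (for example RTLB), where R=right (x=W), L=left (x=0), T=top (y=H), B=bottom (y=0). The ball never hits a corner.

1. t=1/2 → B at (15/2,0); v=(3,2)
2. t=5/6 → R at (10,5/3); v=(-3,2)
3. t=7/6 → T at (13/2,4); v=(-3,-2)
4. t=2 → B at (1/2,0); v=(-3,2)
5. t=1/6 → L at (0,1/3); v=(3,2)
6. t=11/6 → T at (11/2,4); v=(3,-2)
7. t=3/2 → R at (10,1); v=(-3,-2)

Final position: (10,1)
Wall sequence: BRTBLTR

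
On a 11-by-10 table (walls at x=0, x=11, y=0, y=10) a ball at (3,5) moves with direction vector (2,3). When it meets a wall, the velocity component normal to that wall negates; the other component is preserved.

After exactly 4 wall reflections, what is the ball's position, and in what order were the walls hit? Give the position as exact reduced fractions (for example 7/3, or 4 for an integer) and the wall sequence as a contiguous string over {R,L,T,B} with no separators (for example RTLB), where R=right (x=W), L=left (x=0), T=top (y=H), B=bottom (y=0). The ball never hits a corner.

Final position: (7/3,10)
Wall sequence: TRBT

1. t=5/3 → T at (19/3,10); v=(2,-3)
2. t=7/3 → R at (11,3); v=(-2,-3)
3. t=1 → B at (9,0); v=(-2,3)
4. t=10/3 → T at (7/3,10); v=(-2,-3)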